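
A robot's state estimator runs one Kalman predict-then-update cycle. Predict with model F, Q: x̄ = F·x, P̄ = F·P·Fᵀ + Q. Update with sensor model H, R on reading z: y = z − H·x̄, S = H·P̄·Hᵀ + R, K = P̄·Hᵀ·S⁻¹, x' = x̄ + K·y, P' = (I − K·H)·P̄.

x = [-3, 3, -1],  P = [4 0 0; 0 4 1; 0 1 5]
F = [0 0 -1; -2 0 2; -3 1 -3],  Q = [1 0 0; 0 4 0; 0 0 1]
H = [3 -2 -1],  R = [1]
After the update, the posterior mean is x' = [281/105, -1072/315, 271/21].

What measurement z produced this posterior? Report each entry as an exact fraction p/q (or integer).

z = [2]

x̄ = F·x = [1, 4, 15]
P̄ = F·P·Fᵀ + Q = [6 -10 14; -10 40 -4; 14 -4 80]
S = H·P̄·Hᵀ + R = [315]
K = P̄·Hᵀ·S⁻¹ = [8/105; -106/315; -2/21]
x' − x̄ = [176/105, -2332/315, -44/21] = K·y
y = (KᵀK)⁻¹·Kᵀ·(x' − x̄) = [22]
z = y + H·x̄ = [22] + [-20] = [2]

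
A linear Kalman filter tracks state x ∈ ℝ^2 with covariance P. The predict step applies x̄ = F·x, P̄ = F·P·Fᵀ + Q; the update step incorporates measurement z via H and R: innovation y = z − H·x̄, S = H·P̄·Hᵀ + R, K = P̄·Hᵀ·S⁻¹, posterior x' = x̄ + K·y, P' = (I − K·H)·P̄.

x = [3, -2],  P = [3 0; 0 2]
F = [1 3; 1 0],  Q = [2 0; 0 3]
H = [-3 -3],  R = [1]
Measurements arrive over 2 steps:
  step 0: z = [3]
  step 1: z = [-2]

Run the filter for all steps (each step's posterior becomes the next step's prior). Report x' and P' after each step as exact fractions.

step 0: x' = [-591/158, 867/316], P' = [296/79 -579/158; -579/158 1167/316]
step 1: x' = [117240/26623, -99465/26623], P' = [182149/26623 -179068/26623; -179068/26623 178910/26623]

step 0: x̄ = F·x = [-3, 3]
step 0: P̄ = F·P·Fᵀ + Q = [23 3; 3 6]
step 0: y = z − H·x̄ = [3]
step 0: S = H·P̄·Hᵀ + R = [316]
step 0: K = P̄·Hᵀ·S⁻¹ = [-39/158; -27/316]
step 0: x' = x̄ + K·y = [-591/158, 867/316]
step 0: P' = (I − K·H)·P̄ = [296/79 -579/158; -579/158 1167/316]
step 1: x̄ = F·x = [1419/316, -591/158]
step 1: P̄ = F·P·Fᵀ + Q = [5371/316 -1145/158; -1145/158 533/79]
step 1: y = z − H·x̄ = [1/4]
step 1: S = H·P̄·Hᵀ + R = [337/4]
step 1: K = P̄·Hᵀ·S⁻¹ = [-117/337; 6/337]
step 1: x' = x̄ + K·y = [117240/26623, -99465/26623]
step 1: P' = (I − K·H)·P̄ = [182149/26623 -179068/26623; -179068/26623 178910/26623]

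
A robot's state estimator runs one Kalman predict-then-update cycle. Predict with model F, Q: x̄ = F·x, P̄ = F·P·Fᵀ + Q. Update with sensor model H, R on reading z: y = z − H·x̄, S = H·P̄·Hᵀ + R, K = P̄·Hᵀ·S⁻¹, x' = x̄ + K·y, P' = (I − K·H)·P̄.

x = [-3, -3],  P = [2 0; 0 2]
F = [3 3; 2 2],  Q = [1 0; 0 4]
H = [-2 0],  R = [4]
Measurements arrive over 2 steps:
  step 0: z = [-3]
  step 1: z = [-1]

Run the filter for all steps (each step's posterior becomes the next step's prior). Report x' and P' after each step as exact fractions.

step 0: x' = [75/76, 6/19], P' = [37/38 12/19; 12/19 92/19]
step 1: x' = [1378/2497, 1005/2497], P' = [2459/2497 1614/2497; 1614/2497 12140/2497]

step 0: x̄ = F·x = [-18, -12]
step 0: P̄ = F·P·Fᵀ + Q = [37 24; 24 20]
step 0: y = z − H·x̄ = [-39]
step 0: S = H·P̄·Hᵀ + R = [152]
step 0: K = P̄·Hᵀ·S⁻¹ = [-37/76; -6/19]
step 0: x' = x̄ + K·y = [75/76, 6/19]
step 0: P' = (I − K·H)·P̄ = [37/38 12/19; 12/19 92/19]
step 1: x̄ = F·x = [297/76, 99/38]
step 1: P̄ = F·P·Fᵀ + Q = [2459/38 807/19; 807/19 614/19]
step 1: y = z − H·x̄ = [259/38]
step 1: S = H·P̄·Hᵀ + R = [4994/19]
step 1: K = P̄·Hᵀ·S⁻¹ = [-2459/4994; -807/2497]
step 1: x' = x̄ + K·y = [1378/2497, 1005/2497]
step 1: P' = (I − K·H)·P̄ = [2459/2497 1614/2497; 1614/2497 12140/2497]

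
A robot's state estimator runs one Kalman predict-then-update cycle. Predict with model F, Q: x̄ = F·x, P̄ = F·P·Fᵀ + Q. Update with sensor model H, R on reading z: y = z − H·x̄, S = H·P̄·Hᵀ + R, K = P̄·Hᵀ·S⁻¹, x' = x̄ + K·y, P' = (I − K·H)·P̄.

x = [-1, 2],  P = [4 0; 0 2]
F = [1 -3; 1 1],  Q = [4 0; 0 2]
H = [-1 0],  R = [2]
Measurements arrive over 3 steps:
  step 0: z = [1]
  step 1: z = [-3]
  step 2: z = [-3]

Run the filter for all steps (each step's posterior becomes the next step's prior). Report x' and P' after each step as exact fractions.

step 0: x' = [-10/7, 4/7], P' = [13/7 -1/7; -1/7 55/7]
step 1: x' = [791/278, -699/278], P' = [271/139 -75/139; -75/139 785/139]
step 2: x' = [13957/4310, 8571/4310], P' = [4171/2155 -967/2155; -967/2155 11629/2155]

step 0: x̄ = F·x = [-7, 1]
step 0: P̄ = F·P·Fᵀ + Q = [26 -2; -2 8]
step 0: y = z − H·x̄ = [-6]
step 0: S = H·P̄·Hᵀ + R = [28]
step 0: K = P̄·Hᵀ·S⁻¹ = [-13/14; 1/14]
step 0: x' = x̄ + K·y = [-10/7, 4/7]
step 0: P' = (I − K·H)·P̄ = [13/7 -1/7; -1/7 55/7]
step 1: x̄ = F·x = [-22/7, -6/7]
step 1: P̄ = F·P·Fᵀ + Q = [542/7 -150/7; -150/7 80/7]
step 1: y = z − H·x̄ = [-43/7]
step 1: S = H·P̄·Hᵀ + R = [556/7]
step 1: K = P̄·Hᵀ·S⁻¹ = [-271/278; 75/278]
step 1: x' = x̄ + K·y = [791/278, -699/278]
step 1: P' = (I − K·H)·P̄ = [271/139 -75/139; -75/139 785/139]
step 2: x̄ = F·x = [1444/139, 46/139]
step 2: P̄ = F·P·Fᵀ + Q = [8342/139 -1934/139; -1934/139 1184/139]
step 2: y = z − H·x̄ = [1027/139]
step 2: S = H·P̄·Hᵀ + R = [8620/139]
step 2: K = P̄·Hᵀ·S⁻¹ = [-4171/4310; 967/4310]
step 2: x' = x̄ + K·y = [13957/4310, 8571/4310]
step 2: P' = (I − K·H)·P̄ = [4171/2155 -967/2155; -967/2155 11629/2155]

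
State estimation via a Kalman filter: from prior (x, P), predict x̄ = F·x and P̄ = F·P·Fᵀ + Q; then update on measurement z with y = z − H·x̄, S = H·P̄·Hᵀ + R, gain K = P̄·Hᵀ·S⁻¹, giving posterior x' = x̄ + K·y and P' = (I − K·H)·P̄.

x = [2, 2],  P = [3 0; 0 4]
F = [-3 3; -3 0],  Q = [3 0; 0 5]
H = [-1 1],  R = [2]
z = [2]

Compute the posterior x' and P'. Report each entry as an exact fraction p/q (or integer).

x' = [-156/23, -118/23]
P' = [1515/46 1437/46; 1437/46 1447/46]

x̄ = F·x = [0, -6]
P̄ = F·P·Fᵀ + Q = [66 27; 27 32]
y = z − H·x̄ = [8]
S = H·P̄·Hᵀ + R = [46]
K = P̄·Hᵀ·S⁻¹ = [-39/46; 5/46]
x' = x̄ + K·y = [-156/23, -118/23]
P' = (I − K·H)·P̄ = [1515/46 1437/46; 1437/46 1447/46]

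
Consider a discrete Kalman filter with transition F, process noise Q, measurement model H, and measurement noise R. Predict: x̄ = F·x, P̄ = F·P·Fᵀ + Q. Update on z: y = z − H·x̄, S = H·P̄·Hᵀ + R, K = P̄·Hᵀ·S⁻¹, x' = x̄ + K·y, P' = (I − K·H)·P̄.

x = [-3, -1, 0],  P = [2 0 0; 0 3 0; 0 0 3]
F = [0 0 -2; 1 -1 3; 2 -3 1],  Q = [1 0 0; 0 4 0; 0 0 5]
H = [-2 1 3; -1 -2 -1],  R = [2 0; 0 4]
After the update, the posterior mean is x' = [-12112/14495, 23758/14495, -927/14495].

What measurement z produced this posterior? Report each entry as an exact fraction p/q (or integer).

x̄ = F·x = [0, -2, -3]
P̄ = F·P·Fᵀ + Q = [13 -18 -6; -18 36 22; -6 22 43]
S = H·P̄·Hᵀ + R = [753 -377; -377 208]
K = P̄·Hᵀ·S⁻¹ = [-151/1115 -1537/14495; 4/1115 -5202/14495; 259/1115 458/14495]
x' − x̄ = [-12112/14495, 52748/14495, 42558/14495] = K·y
y = (KᵀK)⁻¹·Kᵀ·(x' − x̄) = [14, -10]
z = y + H·x̄ = [14, -10] + [-11, 7] = [3, -3]

z = [3, -3]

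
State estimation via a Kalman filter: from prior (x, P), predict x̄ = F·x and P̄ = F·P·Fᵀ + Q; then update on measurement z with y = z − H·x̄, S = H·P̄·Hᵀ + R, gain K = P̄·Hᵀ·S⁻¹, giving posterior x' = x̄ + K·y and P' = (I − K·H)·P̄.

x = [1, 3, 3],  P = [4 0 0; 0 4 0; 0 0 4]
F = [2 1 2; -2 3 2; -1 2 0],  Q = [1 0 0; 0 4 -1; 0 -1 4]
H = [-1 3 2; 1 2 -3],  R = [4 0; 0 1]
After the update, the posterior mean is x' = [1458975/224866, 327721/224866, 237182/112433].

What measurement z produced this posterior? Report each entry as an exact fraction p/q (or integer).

z = [2, 3]

x̄ = F·x = [11, 13, 5]
P̄ = F·P·Fᵀ + Q = [37 12 0; 12 72 31; 0 31 24]
S = H·P̄·Hᵀ + R = [1085 108; 108 218]
K = P̄·Hᵀ·S⁻¹ = [-3403/112433 66293/224866; 25592/112433 39627/224866; 15909/112433 -13039/112433]
x' − x̄ = [-1014551/224866, -2595537/224866, -324983/112433] = K·y
y = (KᵀK)⁻¹·Kᵀ·(x' − x̄) = [-36, -19]
z = y + H·x̄ = [-36, -19] + [38, 22] = [2, 3]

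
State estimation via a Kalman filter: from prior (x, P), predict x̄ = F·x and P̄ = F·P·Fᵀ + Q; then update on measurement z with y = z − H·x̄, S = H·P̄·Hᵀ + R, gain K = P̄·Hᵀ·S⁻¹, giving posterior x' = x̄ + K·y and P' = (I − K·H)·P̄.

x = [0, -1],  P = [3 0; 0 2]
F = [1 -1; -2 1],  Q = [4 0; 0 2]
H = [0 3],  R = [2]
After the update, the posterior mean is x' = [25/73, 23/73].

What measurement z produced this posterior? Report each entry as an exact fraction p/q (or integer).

x̄ = F·x = [1, -1]
P̄ = F·P·Fᵀ + Q = [9 -8; -8 16]
S = H·P̄·Hᵀ + R = [146]
K = P̄·Hᵀ·S⁻¹ = [-12/73; 24/73]
x' − x̄ = [-48/73, 96/73] = K·y
y = (KᵀK)⁻¹·Kᵀ·(x' − x̄) = [4]
z = y + H·x̄ = [4] + [-3] = [1]

z = [1]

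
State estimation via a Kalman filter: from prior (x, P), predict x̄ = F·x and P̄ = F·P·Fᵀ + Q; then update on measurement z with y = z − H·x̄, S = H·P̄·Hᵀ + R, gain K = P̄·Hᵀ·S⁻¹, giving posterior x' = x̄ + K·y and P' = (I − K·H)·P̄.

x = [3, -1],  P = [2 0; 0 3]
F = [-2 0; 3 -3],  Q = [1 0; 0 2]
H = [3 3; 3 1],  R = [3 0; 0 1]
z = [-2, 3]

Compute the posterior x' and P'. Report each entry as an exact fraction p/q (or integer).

x̄ = F·x = [-6, 12]
P̄ = F·P·Fᵀ + Q = [9 -12; -12 47]
y = z − H·x̄ = [-20, 9]
S = H·P̄·Hᵀ + R = [291 78; 78 57]
K = P̄·Hᵀ·S⁻¹ = [-187/1167 563/1167; 1709/3501 -1663/3501]
x' = x̄ + K·y = [1805/1167, -7135/3501]
P' = (I − K·H)·P̄ = [125/389 -562/1167; -562/1167 3395/3501]

x' = [1805/1167, -7135/3501]
P' = [125/389 -562/1167; -562/1167 3395/3501]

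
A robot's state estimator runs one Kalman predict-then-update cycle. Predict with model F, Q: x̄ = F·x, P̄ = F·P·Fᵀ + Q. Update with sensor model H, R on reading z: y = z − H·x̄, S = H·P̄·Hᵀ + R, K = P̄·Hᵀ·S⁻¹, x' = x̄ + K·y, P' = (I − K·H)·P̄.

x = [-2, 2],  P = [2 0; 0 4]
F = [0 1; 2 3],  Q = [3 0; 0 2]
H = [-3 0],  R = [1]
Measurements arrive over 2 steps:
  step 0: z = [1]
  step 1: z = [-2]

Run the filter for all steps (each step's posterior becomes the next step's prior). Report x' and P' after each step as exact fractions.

step 0: x' = [-19/64, -31/16], P' = [7/64 3/16; 3/16 103/4]
step 1: x' = [2729/4156, 2485/4156], P' = [115/1039 621/2078; 621/2078 57471/2078]

step 0: x̄ = F·x = [2, 2]
step 0: P̄ = F·P·Fᵀ + Q = [7 12; 12 46]
step 0: y = z − H·x̄ = [7]
step 0: S = H·P̄·Hᵀ + R = [64]
step 0: K = P̄·Hᵀ·S⁻¹ = [-21/64; -9/16]
step 0: x' = x̄ + K·y = [-19/64, -31/16]
step 0: P' = (I − K·H)·P̄ = [7/64 3/16; 3/16 103/4]
step 1: x̄ = F·x = [-31/16, -205/32]
step 1: P̄ = F·P·Fᵀ + Q = [115/4 621/8; 621/8 3783/16]
step 1: y = z − H·x̄ = [-125/16]
step 1: S = H·P̄·Hᵀ + R = [1039/4]
step 1: K = P̄·Hᵀ·S⁻¹ = [-345/1039; -1863/2078]
step 1: x' = x̄ + K·y = [2729/4156, 2485/4156]
step 1: P' = (I − K·H)·P̄ = [115/1039 621/2078; 621/2078 57471/2078]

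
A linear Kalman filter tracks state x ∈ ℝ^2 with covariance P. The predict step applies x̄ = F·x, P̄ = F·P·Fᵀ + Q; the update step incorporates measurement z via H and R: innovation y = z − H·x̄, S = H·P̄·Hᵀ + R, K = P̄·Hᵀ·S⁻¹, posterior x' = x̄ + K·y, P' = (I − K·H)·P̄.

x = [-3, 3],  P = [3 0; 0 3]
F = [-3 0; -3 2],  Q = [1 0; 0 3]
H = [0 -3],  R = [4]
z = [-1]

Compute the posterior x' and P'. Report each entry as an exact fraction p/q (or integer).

x̄ = F·x = [9, 15]
P̄ = F·P·Fᵀ + Q = [28 27; 27 42]
y = z − H·x̄ = [44]
S = H·P̄·Hᵀ + R = [382]
K = P̄·Hᵀ·S⁻¹ = [-81/382; -63/191]
x' = x̄ + K·y = [-63/191, 93/191]
P' = (I − K·H)·P̄ = [4135/382 54/191; 54/191 84/191]

x' = [-63/191, 93/191]
P' = [4135/382 54/191; 54/191 84/191]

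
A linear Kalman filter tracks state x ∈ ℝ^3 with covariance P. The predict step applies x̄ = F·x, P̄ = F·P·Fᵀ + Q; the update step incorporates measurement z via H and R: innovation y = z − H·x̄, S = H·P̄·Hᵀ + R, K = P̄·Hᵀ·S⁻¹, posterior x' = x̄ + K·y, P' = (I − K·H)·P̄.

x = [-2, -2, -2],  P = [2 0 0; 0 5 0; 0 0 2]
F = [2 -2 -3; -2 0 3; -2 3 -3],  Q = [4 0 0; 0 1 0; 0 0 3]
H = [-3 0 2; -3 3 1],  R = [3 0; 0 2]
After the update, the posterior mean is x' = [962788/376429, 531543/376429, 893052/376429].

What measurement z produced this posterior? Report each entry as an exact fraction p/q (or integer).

x̄ = F·x = [6, -2, 4]
P̄ = F·P·Fᵀ + Q = [50 -26 -20; -26 27 -10; -20 -10 74]
S = H·P̄·Hᵀ + R = [989 952; 952 1297]
K = P̄·Hᵀ·S⁻¹ = [-10334/376429 -64392/376429; -66622/376429 92145/376429; 170768/376429 -95160/376429]
x' − x̄ = [-1295786/376429, 1284401/376429, -612664/376429] = K·y
y = (KᵀK)⁻¹·Kᵀ·(x' − x̄) = [7, 19]
z = y + H·x̄ = [7, 19] + [-10, -20] = [-3, -1]

z = [-3, -1]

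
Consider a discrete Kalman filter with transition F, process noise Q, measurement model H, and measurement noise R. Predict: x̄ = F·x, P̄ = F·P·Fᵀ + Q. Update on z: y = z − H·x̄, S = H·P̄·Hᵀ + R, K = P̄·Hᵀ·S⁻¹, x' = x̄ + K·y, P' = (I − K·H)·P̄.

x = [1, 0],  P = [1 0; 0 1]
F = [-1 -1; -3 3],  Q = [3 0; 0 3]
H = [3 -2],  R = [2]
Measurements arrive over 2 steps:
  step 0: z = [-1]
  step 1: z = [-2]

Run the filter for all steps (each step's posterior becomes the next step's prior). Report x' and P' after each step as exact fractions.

step 0: x̄ = F·x = [-1, -3]
step 0: P̄ = F·P·Fᵀ + Q = [5 0; 0 21]
step 0: y = z − H·x̄ = [-4]
step 0: S = H·P̄·Hᵀ + R = [131]
step 0: K = P̄·Hᵀ·S⁻¹ = [15/131; -42/131]
step 0: x' = x̄ + K·y = [-191/131, -225/131]
step 0: P' = (I − K·H)·P̄ = [430/131 630/131; 630/131 987/131]
step 1: x̄ = F·x = [416/131, -102/131]
step 1: P̄ = F·P·Fᵀ + Q = [3070/131 -1671/131; -1671/131 1806/131]
step 1: y = z − H·x̄ = [-1714/131]
step 1: S = H·P̄·Hᵀ + R = [55168/131]
step 1: K = P̄·Hᵀ·S⁻¹ = [1569/6896; -8625/55168]
step 1: x' = x̄ + K·y = [685/3448, 34947/27584]
step 1: P' = (I − K·H)·P̄ = [1409/862 15339/6896; 15339/6896 192693/55168]

step 0: x' = [-191/131, -225/131], P' = [430/131 630/131; 630/131 987/131]
step 1: x' = [685/3448, 34947/27584], P' = [1409/862 15339/6896; 15339/6896 192693/55168]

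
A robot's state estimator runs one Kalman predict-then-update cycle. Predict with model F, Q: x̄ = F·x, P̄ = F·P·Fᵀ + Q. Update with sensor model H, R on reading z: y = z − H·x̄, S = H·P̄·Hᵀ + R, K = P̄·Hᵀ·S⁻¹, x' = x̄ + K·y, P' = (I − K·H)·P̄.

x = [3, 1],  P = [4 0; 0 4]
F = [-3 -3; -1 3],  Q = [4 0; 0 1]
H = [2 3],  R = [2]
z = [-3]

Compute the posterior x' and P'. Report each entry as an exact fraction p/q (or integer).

x̄ = F·x = [-12, 0]
P̄ = F·P·Fᵀ + Q = [76 -24; -24 41]
y = z − H·x̄ = [21]
S = H·P̄·Hᵀ + R = [387]
K = P̄·Hᵀ·S⁻¹ = [80/387; 25/129]
x' = x̄ + K·y = [-988/129, 175/43]
P' = (I − K·H)·P̄ = [23012/387 -5096/129; -5096/129 1138/43]

x' = [-988/129, 175/43]
P' = [23012/387 -5096/129; -5096/129 1138/43]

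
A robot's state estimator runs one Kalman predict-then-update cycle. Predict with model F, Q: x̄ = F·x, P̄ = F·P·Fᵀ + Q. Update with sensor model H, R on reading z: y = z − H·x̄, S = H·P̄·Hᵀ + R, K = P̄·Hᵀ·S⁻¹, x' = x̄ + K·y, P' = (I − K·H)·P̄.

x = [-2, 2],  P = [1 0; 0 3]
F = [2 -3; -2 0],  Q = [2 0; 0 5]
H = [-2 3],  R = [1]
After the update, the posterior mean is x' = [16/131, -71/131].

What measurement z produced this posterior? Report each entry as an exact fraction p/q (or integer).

z = [-2]

x̄ = F·x = [-10, 4]
P̄ = F·P·Fᵀ + Q = [33 -4; -4 9]
S = H·P̄·Hᵀ + R = [262]
K = P̄·Hᵀ·S⁻¹ = [-39/131; 35/262]
x' − x̄ = [1326/131, -595/131] = K·y
y = (KᵀK)⁻¹·Kᵀ·(x' − x̄) = [-34]
z = y + H·x̄ = [-34] + [32] = [-2]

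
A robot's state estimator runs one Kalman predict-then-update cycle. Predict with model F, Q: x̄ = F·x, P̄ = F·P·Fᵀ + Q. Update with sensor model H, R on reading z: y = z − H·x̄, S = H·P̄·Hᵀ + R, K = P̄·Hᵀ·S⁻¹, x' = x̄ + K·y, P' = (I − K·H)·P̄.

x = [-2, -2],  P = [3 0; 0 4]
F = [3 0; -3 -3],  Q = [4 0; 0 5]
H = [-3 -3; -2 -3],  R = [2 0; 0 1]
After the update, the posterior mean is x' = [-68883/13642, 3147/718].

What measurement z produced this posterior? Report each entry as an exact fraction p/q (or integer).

z = [2, -3]

x̄ = F·x = [-6, 12]
P̄ = F·P·Fᵀ + Q = [31 -27; -27 68]
S = H·P̄·Hᵀ + R = [407 393; 393 413]
K = P̄·Hᵀ·S⁻¹ = [-12423/13642 12449/13642; 429/718 -669/718]
x' − x̄ = [12969/13642, -5469/718] = K·y
y = (KᵀK)⁻¹·Kᵀ·(x' − x̄) = [20, 21]
z = y + H·x̄ = [20, 21] + [-18, -24] = [2, -3]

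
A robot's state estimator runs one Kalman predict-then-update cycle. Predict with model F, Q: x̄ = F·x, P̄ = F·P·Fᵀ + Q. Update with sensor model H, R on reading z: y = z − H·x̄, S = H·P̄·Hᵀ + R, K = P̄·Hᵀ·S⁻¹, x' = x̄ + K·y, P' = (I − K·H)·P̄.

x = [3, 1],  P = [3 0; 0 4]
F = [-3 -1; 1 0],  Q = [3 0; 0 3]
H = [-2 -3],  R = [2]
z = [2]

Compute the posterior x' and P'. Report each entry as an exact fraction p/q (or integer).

x' = [-157/28, 3]
P' = [1175/84 -9; -9 6]

x̄ = F·x = [-10, 3]
P̄ = F·P·Fᵀ + Q = [34 -9; -9 6]
y = z − H·x̄ = [-9]
S = H·P̄·Hᵀ + R = [84]
K = P̄·Hᵀ·S⁻¹ = [-41/84; 0]
x' = x̄ + K·y = [-157/28, 3]
P' = (I − K·H)·P̄ = [1175/84 -9; -9 6]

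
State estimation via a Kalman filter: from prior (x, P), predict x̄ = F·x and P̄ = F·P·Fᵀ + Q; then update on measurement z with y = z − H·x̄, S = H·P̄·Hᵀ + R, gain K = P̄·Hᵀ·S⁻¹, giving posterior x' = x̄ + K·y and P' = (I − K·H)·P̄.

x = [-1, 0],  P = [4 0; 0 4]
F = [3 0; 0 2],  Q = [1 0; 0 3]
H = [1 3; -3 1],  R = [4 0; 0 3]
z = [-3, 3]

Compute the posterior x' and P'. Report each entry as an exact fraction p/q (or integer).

x' = [-21957/18086, -10659/18086]
P' = [22237/72344 2109/72344; 2109/72344 27645/72344]

x̄ = F·x = [-3, 0]
P̄ = F·P·Fᵀ + Q = [37 0; 0 19]
y = z − H·x̄ = [0, -6]
S = H·P̄·Hᵀ + R = [212 -54; -54 355]
K = P̄·Hᵀ·S⁻¹ = [7141/72344 -10767/36172; 21261/72344 3553/36172]
x' = x̄ + K·y = [-21957/18086, -10659/18086]
P' = (I − K·H)·P̄ = [22237/72344 2109/72344; 2109/72344 27645/72344]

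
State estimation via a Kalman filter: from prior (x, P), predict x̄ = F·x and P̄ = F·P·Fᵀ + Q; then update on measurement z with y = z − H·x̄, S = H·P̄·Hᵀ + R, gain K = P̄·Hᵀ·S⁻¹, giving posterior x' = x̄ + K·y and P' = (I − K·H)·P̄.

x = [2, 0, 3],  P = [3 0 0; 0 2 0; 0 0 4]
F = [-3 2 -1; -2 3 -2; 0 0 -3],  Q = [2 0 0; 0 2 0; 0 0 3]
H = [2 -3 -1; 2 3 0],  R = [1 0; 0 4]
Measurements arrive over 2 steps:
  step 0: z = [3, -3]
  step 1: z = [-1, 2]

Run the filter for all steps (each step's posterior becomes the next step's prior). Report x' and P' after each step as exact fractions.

step 0: x̄ = F·x = [-9, -10, -9]
step 0: P̄ = F·P·Fᵀ + Q = [41 38 12; 38 48 24; 12 24 39]
step 0: y = z − H·x̄ = [-18, 45]
step 0: S = H·P̄·Hᵀ + R = [276 -364; -364 1056]
step 0: K = P̄·Hᵀ·S⁻¹ = [311/1987 476/1987; -1067/9935 1702/9935; -3558/9935 -1293/39740]
step 0: x' = x̄ + K·y = [-2061/1987, -3554/9935, -159669/39740]
step 0: P' = (I − K·H)·P̄ = [1855/1987 -602/1987 5205/1987; -602/1987 4276/9935 -17781/9935; 5205/1987 -17781/9935 108951/9935]
step 1: x̄ = F·x = [254897/39740, 35913/3974, 479007/39740]
step 1: P̄ = F·P·Fᵀ + Q = [492794/9935 134201/1987 667764/9935; 134201/1987 197790/1987 193977/1987; 667764/9935 193977/1987 1010364/9935]
step 1: y = z − H·x̄ = [1006863/39740, -376926/9935]
step 1: S = H·P̄·Hᵀ + R = [6988219/9935 -11174557/9935; -11174557/9935 18963526/9935]
step 1: K = P̄·Hᵀ·S⁻¹ = [137016763/770060247 202504882/770060247; -9658538/70005477 10215079/70005477; -52777147/256686749 26362238/256686749]
step 1: x' = x̄ + K·y = [22056805/23335159, 125205/23335159, 137571219/46670318]
step 1: P' = (I − K·H)·P̄ = [454847123/770060247 -3020446/70005477 290784067/256686749; -3020446/70005477 15633736/70005477 -14427854/23335159; 290784067/256686749 -14427854/23335159 1110464463/256686749]

step 0: x' = [-2061/1987, -3554/9935, -159669/39740], P' = [1855/1987 -602/1987 5205/1987; -602/1987 4276/9935 -17781/9935; 5205/1987 -17781/9935 108951/9935]
step 1: x' = [22056805/23335159, 125205/23335159, 137571219/46670318], P' = [454847123/770060247 -3020446/70005477 290784067/256686749; -3020446/70005477 15633736/70005477 -14427854/23335159; 290784067/256686749 -14427854/23335159 1110464463/256686749]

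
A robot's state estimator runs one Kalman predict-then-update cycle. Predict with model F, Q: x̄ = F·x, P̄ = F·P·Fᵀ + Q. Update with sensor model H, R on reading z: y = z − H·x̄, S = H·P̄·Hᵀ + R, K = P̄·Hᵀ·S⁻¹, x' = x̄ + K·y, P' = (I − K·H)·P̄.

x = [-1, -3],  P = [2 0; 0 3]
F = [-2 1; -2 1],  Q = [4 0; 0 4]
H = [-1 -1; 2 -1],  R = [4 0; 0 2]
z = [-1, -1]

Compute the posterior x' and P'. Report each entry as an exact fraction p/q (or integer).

x' = [-20/293, 214/293]
P' = [186/293 178/293; 178/293 498/293]

x̄ = F·x = [-1, -1]
P̄ = F·P·Fᵀ + Q = [15 11; 11 15]
y = z − H·x̄ = [-3, 0]
S = H·P̄·Hᵀ + R = [56 -26; -26 33]
K = P̄·Hᵀ·S⁻¹ = [-91/293 97/293; -169/293 -71/293]
x' = x̄ + K·y = [-20/293, 214/293]
P' = (I − K·H)·P̄ = [186/293 178/293; 178/293 498/293]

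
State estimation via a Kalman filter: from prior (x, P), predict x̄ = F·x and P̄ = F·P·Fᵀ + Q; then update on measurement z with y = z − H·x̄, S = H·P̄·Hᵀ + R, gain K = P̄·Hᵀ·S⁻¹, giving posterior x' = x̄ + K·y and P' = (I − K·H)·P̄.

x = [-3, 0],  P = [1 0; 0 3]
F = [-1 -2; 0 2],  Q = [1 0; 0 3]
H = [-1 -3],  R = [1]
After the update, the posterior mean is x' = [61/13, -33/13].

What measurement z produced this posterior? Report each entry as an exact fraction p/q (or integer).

x̄ = F·x = [3, 0]
P̄ = F·P·Fᵀ + Q = [14 -12; -12 15]
S = H·P̄·Hᵀ + R = [78]
K = P̄·Hᵀ·S⁻¹ = [11/39; -11/26]
x' − x̄ = [22/13, -33/13] = K·y
y = (KᵀK)⁻¹·Kᵀ·(x' − x̄) = [6]
z = y + H·x̄ = [6] + [-3] = [3]

z = [3]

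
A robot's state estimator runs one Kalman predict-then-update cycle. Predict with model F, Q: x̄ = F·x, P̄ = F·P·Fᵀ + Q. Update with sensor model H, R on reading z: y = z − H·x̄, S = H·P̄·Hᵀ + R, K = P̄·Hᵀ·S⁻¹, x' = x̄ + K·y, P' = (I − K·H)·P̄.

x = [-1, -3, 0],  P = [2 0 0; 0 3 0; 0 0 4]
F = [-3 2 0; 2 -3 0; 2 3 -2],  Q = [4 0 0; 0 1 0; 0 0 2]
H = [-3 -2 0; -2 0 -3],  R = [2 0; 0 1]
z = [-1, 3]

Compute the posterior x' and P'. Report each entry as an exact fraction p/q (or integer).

x' = [-5757/7817, 12995/7817, -4121/7817]
P' = [51133/7817 -73356/7817 -33801/7817; -73356/7817 217683/15634 96947/15634; -33801/7817 96947/15634 46419/15634]

x̄ = F·x = [-3, 7, -11]
P̄ = F·P·Fᵀ + Q = [34 -30 6; -30 36 -19; 6 -19 53]
y = z − H·x̄ = [4, -36]
S = H·P̄·Hᵀ + R = [92 24; 24 686]
K = P̄·Hᵀ·S⁻¹ = [-6687/15634 -863/7817; 2385/15634 2583/15634; 2228/7817 -4053/15634]
x' = x̄ + K·y = [-5757/7817, 12995/7817, -4121/7817]
P' = (I − K·H)·P̄ = [51133/7817 -73356/7817 -33801/7817; -73356/7817 217683/15634 96947/15634; -33801/7817 96947/15634 46419/15634]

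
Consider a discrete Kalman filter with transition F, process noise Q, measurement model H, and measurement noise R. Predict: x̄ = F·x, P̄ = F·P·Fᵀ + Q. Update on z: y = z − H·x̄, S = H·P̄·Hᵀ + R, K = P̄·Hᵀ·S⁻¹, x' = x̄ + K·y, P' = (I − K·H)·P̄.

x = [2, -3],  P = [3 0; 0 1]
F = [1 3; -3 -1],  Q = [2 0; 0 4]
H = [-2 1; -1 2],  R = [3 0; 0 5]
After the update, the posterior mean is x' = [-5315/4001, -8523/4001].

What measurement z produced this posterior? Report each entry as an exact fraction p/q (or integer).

x̄ = F·x = [-7, -3]
P̄ = F·P·Fᵀ + Q = [14 -12; -12 32]
S = H·P̄·Hᵀ + R = [139 152; 152 195]
K = P̄·Hᵀ·S⁻¹ = [-2024/4001 798/4001; -632/4001 2052/4001]
x' − x̄ = [22692/4001, 3480/4001] = K·y
y = (KᵀK)⁻¹·Kᵀ·(x' − x̄) = [-12, -2]
z = y + H·x̄ = [-12, -2] + [11, 1] = [-1, -1]

z = [-1, -1]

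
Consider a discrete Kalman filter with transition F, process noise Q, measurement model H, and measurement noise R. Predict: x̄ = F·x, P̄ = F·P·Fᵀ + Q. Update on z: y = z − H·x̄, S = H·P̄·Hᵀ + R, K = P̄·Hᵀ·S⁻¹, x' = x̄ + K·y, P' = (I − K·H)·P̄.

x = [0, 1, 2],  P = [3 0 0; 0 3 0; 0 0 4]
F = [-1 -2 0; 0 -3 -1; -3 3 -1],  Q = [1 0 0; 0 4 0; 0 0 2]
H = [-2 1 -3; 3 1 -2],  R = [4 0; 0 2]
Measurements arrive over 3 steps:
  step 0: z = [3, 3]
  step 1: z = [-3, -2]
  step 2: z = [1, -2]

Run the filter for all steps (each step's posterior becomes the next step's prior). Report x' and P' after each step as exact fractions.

step 0: x' = [24397/70200, -41953/23400, -15545/8424], P' = [5279/23400 -3971/7800 -355/2808; -3971/7800 22279/2600 3079/936; -355/2808 3079/936 12815/8424]
step 1: x' = [-633402719/6083388433, 5130736383/6083388433, 7782714940/6083388433], P' = [1164901854/6083388433 -1194858120/6083388433 -83245980/6083388433; -1194858120/6083388433 72422750992/18250165299 26638691200/18250165299; -83245980/6083388433 26638691200/18250165299 14298273748/18250165299]
step 2: x' = [-9424194102771/19947691484333, -97282462166075/59843074452999, -31405439920798/59843074452999], P' = [3818458254902/19947691484333 -11864978020136/59843074452999 -869801289700/59843074452999; -11864978020136/59843074452999 703920075001040/179529223358997 258175921652008/179529223358997; -869801289700/59843074452999 258175921652008/179529223358997 138843406405280/179529223358997]

step 0: x̄ = F·x = [-2, -5, 1]
step 0: P̄ = F·P·Fᵀ + Q = [16 18 -9; 18 35 -23; -9 -23 60]
step 0: y = z − H·x̄ = [7, 16]
step 0: S = H·P̄·Hᵀ + R = [601 477; 477 729]
step 0: K = P̄·Hᵀ·S⁻¹ = [-1133/7800 14761/70200; -183/2600 5411/23400; -239/936 -557/8424]
step 0: x' = x̄ + K·y = [24397/70200, -41953/23400, -15545/8424]
step 0: P' = (I − K·H)·P̄ = [5279/23400 -3971/7800 -355/2808; -3971/7800 22279/2600 3079/936; -355/2808 3079/936 12815/8424]
step 1: x̄ = F·x = [227321/70200, 380339/52650, -963679/210600]
step 1: P̄ = F·P·Fᵀ + Q = [783071/23400 988739/17550 -3215929/70200; 988739/17550 2695102/26325 -4241461/52650; -3215929/70200 -4241461/52650 15024071/210600]
step 1: y = z − H·x̄ = [-3680267/210600, -5915803/210600]
step 1: S = H·P̄·Hᵀ + R = [124372559/210600 214352431/210600; 214352431/210600 400333079/210600]
step 1: K = P̄·Hᵀ·S⁻¹ = [-818730972/6083388433 1233169701/6083388433; -81043472/18250165299 4195822756/18250165299; -3939163541/18250165299 -1353535058/18250165299]
step 1: x' = x̄ + K·y = [-633402719/6083388433, 5130736383/6083388433, 7782714940/6083388433]
step 1: P' = (I − K·H)·P̄ = [1164901854/6083388433 -1194858120/6083388433 -83245980/6083388433; -1194858120/6083388433 72422750992/18250165299 26638691200/18250165299; -83245980/6083388433 26638691200/18250165299 14298273748/18250165299]
step 2: x̄ = F·x = [-9628070047/6083388433, -23174924089/6083388433, 9509702366/6083388433]
step 2: P̄ = F·P·Fᵀ + Q = [297097577389/18250165299 476810427332/18250165299 -381778467886/18250165299; 476810427332/18250165299 898935841072/18250165299 -670516868240/18250165299; -381778467886/18250165299 -670516868240/18250165299 637247476972/18250165299]
step 2: y = z − H·x̄ = [38531279526/6083388433, 58911762096/6083388433]
step 2: S = H·P̄·Hᵀ + R = [1810023996684/6083388433 2892707448844/6083388433; 2892707448844/6083388433 16282575927643/18250165299]
step 2: K = P̄·Hᵀ·S⁻¹ = [-8041580920112/59843074452999 4040124808897/19947691484333; 145544541458/179529223358997 13463904919300/59843074452999; -38283872456408/179529223358997 -4556517127642/59843074452999]
step 2: x' = x̄ + K·y = [-9424194102771/19947691484333, -97282462166075/59843074452999, -31405439920798/59843074452999]
step 2: P' = (I − K·H)·P̄ = [3818458254902/19947691484333 -11864978020136/59843074452999 -869801289700/59843074452999; -11864978020136/59843074452999 703920075001040/179529223358997 258175921652008/179529223358997; -869801289700/59843074452999 258175921652008/179529223358997 138843406405280/179529223358997]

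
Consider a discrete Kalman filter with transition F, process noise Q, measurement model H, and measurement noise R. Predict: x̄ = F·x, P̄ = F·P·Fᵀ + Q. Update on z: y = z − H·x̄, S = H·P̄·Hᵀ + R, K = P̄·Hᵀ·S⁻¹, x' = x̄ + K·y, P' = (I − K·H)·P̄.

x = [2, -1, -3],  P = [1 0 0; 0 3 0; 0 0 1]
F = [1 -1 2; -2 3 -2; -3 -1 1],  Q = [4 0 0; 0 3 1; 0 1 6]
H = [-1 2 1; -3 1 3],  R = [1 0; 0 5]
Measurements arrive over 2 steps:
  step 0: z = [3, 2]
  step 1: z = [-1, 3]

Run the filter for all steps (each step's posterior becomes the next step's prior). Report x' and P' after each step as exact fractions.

step 0: x' = [-30184/6023, 8959/6023, -29860/6023], P' = [28676/6023 -705/12046 56987/12046; -705/12046 3215/6023 -3280/6023; 56987/12046 -3280/6023 33096/6023]
step 1: x' = [382830377/745066466, -338821577/372533233, 1191628301/745066466], P' = [5639119097/1490132932 -41770551/745066466 5555323011/1490132932; -41770551/745066466 189917038/372533233 -383215063/745066466; 5555323011/1490132932 -383215063/745066466 6609662053/1490132932]

step 0: x̄ = F·x = [-3, -1, -8]
step 0: P̄ = F·P·Fᵀ + Q = [12 -15 2; -15 38 -4; 2 -4 19]
step 0: y = z − H·x̄ = [10, 18]
step 0: S = H·P̄·Hᵀ + R = [224 234; 234 352]
step 0: K = P̄·Hᵀ·S⁻¹ = [-1775/12046 -180/6023; 7005/12046 -2227/12046; -3915/12046 4211/12046]
step 0: x' = x̄ + K·y = [-30184/6023, 8959/6023, -29860/6023]
step 0: P' = (I − K·H)·P̄ = [28676/6023 -705/12046 56987/12046; -705/12046 3215/6023 -3280/6023; 56987/12046 -3280/6023 33096/6023]
step 1: x̄ = F·x = [-98863/6023, 7735/317, 51733/6023]
step 1: P̄ = F·P·Fᵀ + Q = [316166/6023 -41931/634 -299907/12046; -41931/634 29770/317 21293/634; -299907/12046 21293/634 164017/6023]
step 1: y = z − H·x̄ = [-450549/6023, -580684/6023]
step 1: S = H·P̄·Hᵀ + R = [5451145/6023 7675926/6023; 7675926/6023 11220323/6023]
step 1: K = P̄·Hᵀ·S⁻¹ = [-125439145/745066466 -16746468/372533233; 209111820/372533233 -64449946/372533233; -239260605/745066466 119829350/372533233]
step 1: x' = x̄ + K·y = [382830377/745066466, -338821577/372533233, 1191628301/745066466]
step 1: P' = (I − K·H)·P̄ = [5639119097/1490132932 -41770551/745066466 5555323011/1490132932; -41770551/745066466 189917038/372533233 -383215063/745066466; 5555323011/1490132932 -383215063/745066466 6609662053/1490132932]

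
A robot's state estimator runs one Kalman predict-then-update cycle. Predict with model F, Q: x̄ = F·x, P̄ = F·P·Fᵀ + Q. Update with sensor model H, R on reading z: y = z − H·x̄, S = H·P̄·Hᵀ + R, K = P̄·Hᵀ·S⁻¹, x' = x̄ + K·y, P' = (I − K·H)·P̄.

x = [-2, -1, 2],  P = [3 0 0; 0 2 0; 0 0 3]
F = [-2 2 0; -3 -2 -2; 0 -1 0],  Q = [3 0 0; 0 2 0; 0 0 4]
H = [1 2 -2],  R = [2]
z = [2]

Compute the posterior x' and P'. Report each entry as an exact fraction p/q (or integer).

x̄ = F·x = [2, 4, 1]
P̄ = F·P·Fᵀ + Q = [23 10 -4; 10 49 4; -4 4 6]
y = z − H·x̄ = [-6]
S = H·P̄·Hᵀ + R = [269]
K = P̄·Hᵀ·S⁻¹ = [51/269; 100/269; -8/269]
x' = x̄ + K·y = [232/269, 476/269, 317/269]
P' = (I − K·H)·P̄ = [3586/269 -2410/269 -668/269; -2410/269 3181/269 1876/269; -668/269 1876/269 1550/269]

x' = [232/269, 476/269, 317/269]
P' = [3586/269 -2410/269 -668/269; -2410/269 3181/269 1876/269; -668/269 1876/269 1550/269]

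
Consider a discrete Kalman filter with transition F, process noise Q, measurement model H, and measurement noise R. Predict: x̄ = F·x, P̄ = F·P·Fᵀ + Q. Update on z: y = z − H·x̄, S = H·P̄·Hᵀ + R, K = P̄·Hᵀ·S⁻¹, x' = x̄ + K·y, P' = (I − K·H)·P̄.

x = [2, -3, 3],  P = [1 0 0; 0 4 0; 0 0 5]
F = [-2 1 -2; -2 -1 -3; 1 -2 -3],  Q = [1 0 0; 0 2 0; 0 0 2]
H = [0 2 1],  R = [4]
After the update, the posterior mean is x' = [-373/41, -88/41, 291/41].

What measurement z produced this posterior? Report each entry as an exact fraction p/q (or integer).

x̄ = F·x = [-13, -10, -1]
P̄ = F·P·Fᵀ + Q = [29 30 20; 30 55 51; 20 51 64]
S = H·P̄·Hᵀ + R = [492]
K = P̄·Hᵀ·S⁻¹ = [20/123; 161/492; 83/246]
x' − x̄ = [160/41, 322/41, 332/41] = K·y
y = (KᵀK)⁻¹·Kᵀ·(x' − x̄) = [24]
z = y + H·x̄ = [24] + [-21] = [3]

z = [3]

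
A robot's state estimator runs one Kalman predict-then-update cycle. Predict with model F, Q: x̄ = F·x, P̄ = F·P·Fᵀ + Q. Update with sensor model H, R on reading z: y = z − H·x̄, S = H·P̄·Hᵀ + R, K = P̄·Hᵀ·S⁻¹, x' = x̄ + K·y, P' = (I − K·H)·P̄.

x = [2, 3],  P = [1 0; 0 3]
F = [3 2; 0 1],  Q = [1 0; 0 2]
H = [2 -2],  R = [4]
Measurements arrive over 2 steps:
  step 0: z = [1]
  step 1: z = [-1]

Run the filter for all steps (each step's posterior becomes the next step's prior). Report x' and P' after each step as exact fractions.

step 0: x' = [7/2, 79/32], P' = [6 5; 5 79/16]
step 1: x' = [-1445/2974, -389/2974], P' = [7213/1487 5455/1487; 5455/1487 5168/1487]

step 0: x̄ = F·x = [12, 3]
step 0: P̄ = F·P·Fᵀ + Q = [22 6; 6 5]
step 0: y = z − H·x̄ = [-17]
step 0: S = H·P̄·Hᵀ + R = [64]
step 0: K = P̄·Hᵀ·S⁻¹ = [1/2; 1/32]
step 0: x' = x̄ + K·y = [7/2, 79/32]
step 0: P' = (I − K·H)·P̄ = [6 5; 5 79/16]
step 1: x̄ = F·x = [247/16, 79/32]
step 1: P̄ = F·P·Fᵀ + Q = [539/4 199/8; 199/8 111/16]
step 1: y = z − H·x̄ = [-431/16]
step 1: S = H·P̄·Hᵀ + R = [1487/4]
step 1: K = P̄·Hᵀ·S⁻¹ = [879/1487; 287/2974]
step 1: x' = x̄ + K·y = [-1445/2974, -389/2974]
step 1: P' = (I − K·H)·P̄ = [7213/1487 5455/1487; 5455/1487 5168/1487]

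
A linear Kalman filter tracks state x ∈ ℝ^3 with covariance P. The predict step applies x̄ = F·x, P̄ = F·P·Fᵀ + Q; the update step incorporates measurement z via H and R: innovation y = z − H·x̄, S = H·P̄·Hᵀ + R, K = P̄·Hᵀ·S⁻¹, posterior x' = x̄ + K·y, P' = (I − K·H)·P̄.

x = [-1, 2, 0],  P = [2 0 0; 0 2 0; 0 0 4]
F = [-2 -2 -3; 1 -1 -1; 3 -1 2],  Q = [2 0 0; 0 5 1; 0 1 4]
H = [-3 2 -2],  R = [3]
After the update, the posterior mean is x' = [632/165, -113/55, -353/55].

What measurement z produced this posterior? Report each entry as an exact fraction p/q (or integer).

z = [-3]

x̄ = F·x = [-2, -3, -5]
P̄ = F·P·Fᵀ + Q = [54 12 -32; 12 13 1; -32 1 40]
S = H·P̄·Hᵀ + R = [165]
K = P̄·Hᵀ·S⁻¹ = [-74/165; -4/55; 6/55]
x' − x̄ = [962/165, 52/55, -78/55] = K·y
y = (KᵀK)⁻¹·Kᵀ·(x' − x̄) = [-13]
z = y + H·x̄ = [-13] + [10] = [-3]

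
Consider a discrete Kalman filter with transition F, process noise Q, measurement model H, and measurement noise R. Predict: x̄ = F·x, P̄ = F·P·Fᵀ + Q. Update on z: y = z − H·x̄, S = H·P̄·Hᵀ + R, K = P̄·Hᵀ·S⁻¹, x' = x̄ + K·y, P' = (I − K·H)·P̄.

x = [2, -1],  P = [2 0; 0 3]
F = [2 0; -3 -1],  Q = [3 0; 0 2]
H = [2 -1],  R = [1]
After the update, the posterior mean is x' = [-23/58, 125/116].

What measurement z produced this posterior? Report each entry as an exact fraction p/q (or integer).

z = [-2]

x̄ = F·x = [4, -5]
P̄ = F·P·Fᵀ + Q = [11 -12; -12 23]
S = H·P̄·Hᵀ + R = [116]
K = P̄·Hᵀ·S⁻¹ = [17/58; -47/116]
x' − x̄ = [-255/58, 705/116] = K·y
y = (KᵀK)⁻¹·Kᵀ·(x' − x̄) = [-15]
z = y + H·x̄ = [-15] + [13] = [-2]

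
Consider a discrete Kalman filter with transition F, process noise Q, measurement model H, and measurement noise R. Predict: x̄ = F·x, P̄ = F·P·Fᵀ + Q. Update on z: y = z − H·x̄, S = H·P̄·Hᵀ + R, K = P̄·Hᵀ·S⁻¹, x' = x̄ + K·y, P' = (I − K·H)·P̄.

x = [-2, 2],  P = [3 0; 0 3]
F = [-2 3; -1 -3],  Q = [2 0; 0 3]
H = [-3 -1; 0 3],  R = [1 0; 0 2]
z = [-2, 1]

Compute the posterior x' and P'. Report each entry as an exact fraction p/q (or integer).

x' = [3985/6793, 2177/6793]
P' = [10114/74723 -5514/74723; -5514/74723 16482/74723]

x̄ = F·x = [10, -4]
P̄ = F·P·Fᵀ + Q = [41 -21; -21 33]
y = z − H·x̄ = [24, 13]
S = H·P̄·Hᵀ + R = [277 90; 90 299]
K = P̄·Hᵀ·S⁻¹ = [-24828/74723 -8271/74723; 60/74723 24723/74723]
x' = x̄ + K·y = [3985/6793, 2177/6793]
P' = (I − K·H)·P̄ = [10114/74723 -5514/74723; -5514/74723 16482/74723]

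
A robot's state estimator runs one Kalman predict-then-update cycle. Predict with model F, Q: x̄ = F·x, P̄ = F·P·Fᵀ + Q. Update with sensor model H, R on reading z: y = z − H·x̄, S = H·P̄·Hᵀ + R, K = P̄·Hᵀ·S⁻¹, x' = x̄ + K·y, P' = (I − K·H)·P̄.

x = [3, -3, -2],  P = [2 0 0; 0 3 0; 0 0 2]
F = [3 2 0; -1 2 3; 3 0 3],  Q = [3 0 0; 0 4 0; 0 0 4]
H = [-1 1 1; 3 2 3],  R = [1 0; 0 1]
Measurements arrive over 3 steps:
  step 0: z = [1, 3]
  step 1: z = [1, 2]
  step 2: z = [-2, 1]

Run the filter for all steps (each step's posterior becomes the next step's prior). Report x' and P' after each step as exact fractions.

step 0: x' = [-108300/90131, -708315/90131, 671059/90131], P' = [52041/90131 181686/90131 -167958/90131; 181686/90131 1194948/90131 -976932/90131; -167958/90131 -976932/90131 823120/90131]
step 1: x' = [-336828162/3516557125, 2410183578/3516557125, 1201069052/3516557125], P' = [1397079849/3516557125 2751968244/3516557125 -3025332504/3516557125; 2751968244/3516557125 17773292239/3516557125 -14523529049/3516557125; -3025332504/3516557125 -14523529049/3516557125 12836844759/3516557125]
step 2: x' = [1613343679157/1178337826238, 34520326587172/28869276742831, -52083295932853/28869276742831], P' = [455732067047/1178337826238 436203852981/589168913119 -484246386070/589168913119; 436203852981/589168913119 141178916975977/28869276742831 -114892059037157/28869276742831; -484246386070/589168913119 -114892059037157/28869276742831 101412870042055/28869276742831]

step 0: x̄ = F·x = [3, -15, 3]
step 0: P̄ = F·P·Fᵀ + Q = [33 6 18; 6 36 12; 18 12 40]
step 0: y = z − H·x̄ = [16, 15]
step 0: S = H·P̄·Hᵀ + R = [86 159; 159 1342]
step 0: K = P̄·Hᵀ·S⁻¹ = [-38313/90131 15621/90131; 36330/90131 4158/90131; 14146/90131 11622/90131]
step 0: x' = x̄ + K·y = [-108300/90131, -708315/90131, 671059/90131]
step 0: P' = (I − K·H)·P̄ = [52041/90131 181686/90131 -167958/90131; 181686/90131 1194948/90131 -976932/90131; -167958/90131 -976932/90131 823120/90131]
step 1: x̄ = F·x = [-1741530/90131, 704847/90131, 1688277/90131]
step 1: P̄ = F·P·Fᵀ + Q = [7698786/90131 -2022801/90131 -5814729/90131; -2022801/90131 1158257/90131 1472733/90131; -5814729/90131 1472733/90131 5213729/90131]
step 1: y = z − H·x̄ = [-4044523/90131, -1069673/90131]
step 1: S = H·P̄·Hᵀ + R = [32781429/90131 202207/90131; 202207/90131 9669856/90131]
step 1: K = P̄·Hᵀ·S⁻¹ = [-1670444109/3516557125 619178523/3516557125; 497794946/3516557125 231902063/3516557125; 1338648214/3516557125 387478667/3516557125]
step 1: x' = x̄ + K·y = [-336828162/3516557125, 2410183578/3516557125, 1201069052/3516557125]
step 1: P' = (I − K·H)·P̄ = [1397079849/3516557125 2751968244/3516557125 -3025332504/3516557125; 2751968244/3516557125 17773292239/3516557125 -14523529049/3516557125; -3025332504/3516557125 -14523529049/3516557125 12836844759/3516557125]
step 2: x̄ = F·x = [761976534/703311425, 8760402474/3516557125, 518544534/703311425]
step 2: P̄ = F·P·Fᵀ + Q = [5089607116/140662285 -7291872889/703311425 -3411345549/140662285; -7291872889/703311425 34949853596/3516557125 4511800686/703311425; -3411345549/140662285 4511800686/703311425 3508622596/140662285]
step 2: y = z − H·x̄ = [-14576356724/3516557125, -33212063843/3516557125]
step 2: S = H·P̄·Hᵀ + R = [542026166721/3516557125 27661520897/3516557125; 27661520897/3516557125 376007827479/3516557125]
step 2: K = P̄·Hᵀ·S⁻¹ = [-551817133225/1178337826238 206533296645/1178337826238; 4912869142751/28869276742831 1803623228690/28869276742831; 10248883922328/28869276742831 3270273299561/28869276742831]
step 2: x' = x̄ + K·y = [1613343679157/1178337826238, 34520326587172/28869276742831, -52083295932853/28869276742831]
step 2: P' = (I − K·H)·P̄ = [455732067047/1178337826238 436203852981/589168913119 -484246386070/589168913119; 436203852981/589168913119 141178916975977/28869276742831 -114892059037157/28869276742831; -484246386070/589168913119 -114892059037157/28869276742831 101412870042055/28869276742831]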